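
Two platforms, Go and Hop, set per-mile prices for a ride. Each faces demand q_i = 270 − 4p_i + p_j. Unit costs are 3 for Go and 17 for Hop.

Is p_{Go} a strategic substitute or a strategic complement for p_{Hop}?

Go's profit: π = (p_{Go} − 3)(270 − 4p_{Go} + p_{Hop}).
∂π/∂p_{Go} = 282 − 8p_{Go} + p_{Hop} = 0 ⇒ p_{Go} = 35.25 + 0.125p_{Hop}.
The best-response slope dp_{Go}/dp_{Hop} = 0.125 > 0: the reaction function is upward-sloping, so the choices are strategic complements.

strategic complements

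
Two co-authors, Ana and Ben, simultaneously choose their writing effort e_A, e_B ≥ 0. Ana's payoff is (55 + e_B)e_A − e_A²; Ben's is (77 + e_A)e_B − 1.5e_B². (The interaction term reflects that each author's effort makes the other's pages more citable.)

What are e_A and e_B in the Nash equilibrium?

48.4, 41.8

Expanding Ana's payoff: 55e_A + e_Be_A − e_A².
∂π/∂e_A = 55 + e_B − 2e_A = 0, so e_A = 27.5 + 0.5e_B.
Likewise for Ben: e_B = 77/3 + (1/3)e_A.
Plugging e_B into Ana's best response: e_A = 27.5 + 0.5(77/3 + (1/3)e_A) ⇒ (5/6)e_A = 121/3, so e_A = 48.4.
Then e_B = 77/3 + (1/3)·48.4 = 41.8.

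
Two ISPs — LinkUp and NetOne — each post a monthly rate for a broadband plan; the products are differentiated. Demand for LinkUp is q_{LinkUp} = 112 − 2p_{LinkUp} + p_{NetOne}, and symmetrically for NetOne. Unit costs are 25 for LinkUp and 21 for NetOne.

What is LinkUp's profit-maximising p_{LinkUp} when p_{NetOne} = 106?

LinkUp's profit: π = (p_{LinkUp} − 25)(112 − 2p_{LinkUp} + p_{NetOne}).
∂π/∂p_{LinkUp} = 162 − 4p_{LinkUp} + p_{NetOne} = 0 ⇒ p_{LinkUp} = 40.5 + 0.25p_{NetOne}.
At p_{NetOne} = 106: p_{LinkUp} = 40.5 + 0.25·106 = 67.

67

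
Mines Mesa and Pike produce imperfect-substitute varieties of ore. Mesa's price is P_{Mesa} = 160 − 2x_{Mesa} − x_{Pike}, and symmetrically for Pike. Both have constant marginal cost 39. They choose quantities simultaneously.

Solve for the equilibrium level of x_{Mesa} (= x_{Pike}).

24.2

Mine Mesa's profit: π = x_{Mesa}(160 − 2x_{Mesa} − x_{Pike}) − 39x_{Mesa}.
∂π/∂x_{Mesa} = 121 − 4x_{Mesa} − x_{Pike} = 0 ⇒ x_{Mesa} = 30.25 − 0.25x_{Pike}.
By symmetry x_{Pike} = x_{Mesa}; substituting into the reaction function, 1.25x_{Mesa} = 30.25 and x_{Mesa} = 24.2.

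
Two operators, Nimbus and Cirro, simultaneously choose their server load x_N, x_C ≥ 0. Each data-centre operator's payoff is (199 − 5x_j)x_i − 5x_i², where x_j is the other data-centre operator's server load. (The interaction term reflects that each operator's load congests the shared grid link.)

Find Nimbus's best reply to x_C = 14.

Nimbus's payoff is (199 − 5x_C)x_N − 5x_N².
∂π/∂x_N = 199 − 5x_C − 10x_N = 0, so x_N = 19.9 − 0.5x_C.
At x_C = 14: x_N = 19.9 − 0.5·14 = 12.9.

12.9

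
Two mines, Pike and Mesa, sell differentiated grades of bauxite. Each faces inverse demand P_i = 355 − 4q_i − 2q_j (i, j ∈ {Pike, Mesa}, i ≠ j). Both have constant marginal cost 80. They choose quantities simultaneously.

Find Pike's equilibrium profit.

3025

Mine Pike's profit: π = q_{Pike}(355 − 4q_{Pike} − 2q_{Mesa}) − 80q_{Pike}.
∂π/∂q_{Pike} = 275 − 8q_{Pike} − 2q_{Mesa} = 0 ⇒ q_{Pike} = 34.375 − 0.25q_{Mesa}.
The game is symmetric, so in equilibrium q_{Mesa} = q_{Pike}: the reaction function gives 1.25q_{Pike} = 34.375, hence q_{Pike} = 27.5.
P_{Pike} = 355 − 4·27.5 − 2·27.5 = 190.
Profit = (190 − 80)·27.5 = 3025.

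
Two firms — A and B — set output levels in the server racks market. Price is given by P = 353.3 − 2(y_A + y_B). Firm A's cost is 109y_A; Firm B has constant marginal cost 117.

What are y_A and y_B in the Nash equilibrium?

Firm A's profit: π = y_A(353.3 − 2(y_A + y_B)) − 109y_A.
∂π/∂y_A = 244.3 − 4y_A − 2y_B = 0, so y_A = 61.075 − 0.5y_B.
By the same steps for B: y_B = 59.075 − 0.5y_A.
Plugging y_B into A's best response: y_A = 61.075 − 0.5(59.075 − 0.5y_A) ⇒ 0.75y_A = 31.5375, so y_A = 42.05.
Then y_B = 59.075 − 0.5·42.05 = 38.05.

42.05, 38.05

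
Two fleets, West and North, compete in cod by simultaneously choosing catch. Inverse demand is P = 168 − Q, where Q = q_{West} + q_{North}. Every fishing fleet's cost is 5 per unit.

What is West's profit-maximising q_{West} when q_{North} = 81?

41

Fishing fleet West's profit: π = q_{West}(168 − (q_{West} + q_{North})) − 5q_{West}.
∂π/∂q_{West} = 163 − 2q_{West} − q_{North} = 0, so q_{West} = 81.5 − 0.5q_{North}.
At q_{North} = 81: q_{West} = 81.5 − 0.5·81 = 41.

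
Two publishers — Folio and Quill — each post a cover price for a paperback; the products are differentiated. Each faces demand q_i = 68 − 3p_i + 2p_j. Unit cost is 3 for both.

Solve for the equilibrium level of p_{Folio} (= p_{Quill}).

Folio's profit: π = (p_{Folio} − 3)(68 − 3p_{Folio} + 2p_{Quill}).
∂π/∂p_{Folio} = 77 − 6p_{Folio} + 2p_{Quill} = 0 ⇒ p_{Folio} = 77/6 + (1/3)p_{Quill}.
Setting p_{Folio} = p_{Quill} in the reaction function: p_{Folio} = 77/6 + (1/3)p_{Folio}, so p_{Folio} = (77/6) / (2/3) = 19.25.

19.25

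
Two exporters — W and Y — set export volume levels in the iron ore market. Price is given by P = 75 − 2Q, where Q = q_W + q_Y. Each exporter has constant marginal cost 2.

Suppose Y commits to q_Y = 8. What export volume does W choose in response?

14.25

Exporter W's profit: π = q_W(75 − 2(q_W + q_Y)) − 2q_W.
∂π/∂q_W = 73 − 4q_W − 2q_Y = 0, so q_W = 18.25 − 0.5q_Y.
At q_Y = 8: q_W = 18.25 − 0.5·8 = 14.25.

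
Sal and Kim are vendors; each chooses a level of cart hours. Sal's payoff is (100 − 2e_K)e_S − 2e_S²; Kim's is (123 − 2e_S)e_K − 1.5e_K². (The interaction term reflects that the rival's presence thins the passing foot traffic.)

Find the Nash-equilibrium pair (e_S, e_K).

6.75, 36.5

Expanding Sal's payoff: 100e_S − 2e_Ke_S − 2e_S².
∂π/∂e_S = 100 − 2e_K − 4e_S = 0, so e_S = 25 − 0.5e_K.
Likewise for Kim: e_K = 41 − (2/3)e_S.
Solving the two reaction functions simultaneously: (1 − (−0.5)(−2/3))e_S = 25 − 0.5·41, so (2/3)e_S = 4.5 and e_S = 6.75.
Then e_K = 41 − (2/3)·6.75 = 36.5.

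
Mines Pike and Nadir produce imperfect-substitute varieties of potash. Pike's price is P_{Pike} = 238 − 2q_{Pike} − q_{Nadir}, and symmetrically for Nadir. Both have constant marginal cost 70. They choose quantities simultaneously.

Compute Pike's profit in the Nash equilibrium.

Mine Pike's profit: π = q_{Pike}(238 − 2q_{Pike} − q_{Nadir}) − 70q_{Pike}.
∂π/∂q_{Pike} = 168 − 4q_{Pike} − q_{Nadir} = 0 ⇒ q_{Pike} = 42 − 0.25q_{Nadir}.
By symmetry q_{Nadir} = q_{Pike}; substituting into the reaction function, 1.25q_{Pike} = 42 and q_{Pike} = 33.6.
P_{Pike} = 238 − 2·33.6 − 33.6 = 137.2.
Profit = (137.2 − 70)·33.6 = 2257.92.

2257.92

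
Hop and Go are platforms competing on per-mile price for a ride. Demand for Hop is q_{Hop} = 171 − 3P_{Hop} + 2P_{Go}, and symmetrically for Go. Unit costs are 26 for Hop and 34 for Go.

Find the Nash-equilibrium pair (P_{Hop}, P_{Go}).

Hop's profit: π = (P_{Hop} − 26)(171 − 3P_{Hop} + 2P_{Go}).
∂π/∂P_{Hop} = 249 − 6P_{Hop} + 2P_{Go} = 0 ⇒ P_{Hop} = 41.5 + (1/3)P_{Go}.
Similarly P_{Go} = 45.5 + (1/3)P_{Hop}.
Substituting the second reaction function into the first: P_{Hop} = 41.5 + (1/3)(45.5 + (1/3)P_{Hop}), which gives (8/9)P_{Hop} = 170/3 ⇒ P_{Hop} = 63.75.
Then P_{Go} = 45.5 + (1/3)·63.75 = 66.75.

63.75, 66.75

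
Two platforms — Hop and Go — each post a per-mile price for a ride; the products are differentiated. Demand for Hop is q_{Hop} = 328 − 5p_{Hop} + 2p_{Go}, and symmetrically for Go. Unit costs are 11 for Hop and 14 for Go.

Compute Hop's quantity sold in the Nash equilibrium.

185.9375

Hop's profit: π = (p_{Hop} − 11)(328 − 5p_{Hop} + 2p_{Go}).
∂π/∂p_{Hop} = 383 − 10p_{Hop} + 2p_{Go} = 0 ⇒ p_{Hop} = 38.3 + 0.2p_{Go}.
Similarly p_{Go} = 39.8 + 0.2p_{Hop}.
Solving the two reaction functions simultaneously: (1 − (0.2)(0.2))p_{Hop} = 38.3 + 0.2·39.8, so 0.96p_{Hop} = 46.26 and p_{Hop} = 48.1875.
Then p_{Go} = 39.8 + 0.2·48.1875 = 49.4375.
q_{Hop} = 328 − 5·48.1875 + 2·49.4375 = 185.9375.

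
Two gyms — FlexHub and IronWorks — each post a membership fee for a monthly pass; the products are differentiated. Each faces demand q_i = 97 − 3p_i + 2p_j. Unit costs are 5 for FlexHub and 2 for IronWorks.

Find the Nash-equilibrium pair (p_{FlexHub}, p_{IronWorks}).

27.4375, 26.3125

FlexHub's profit: π = (p_{FlexHub} − 5)(97 − 3p_{FlexHub} + 2p_{IronWorks}).
∂π/∂p_{FlexHub} = 112 − 6p_{FlexHub} + 2p_{IronWorks} = 0 ⇒ p_{FlexHub} = 56/3 + (1/3)p_{IronWorks}.
Similarly p_{IronWorks} = 103/6 + (1/3)p_{FlexHub}.
Solving the two reaction functions simultaneously: (1 − (1/3)(1/3))p_{FlexHub} = 56/3 + (1/3)·(103/6), so (8/9)p_{FlexHub} = 439/18 and p_{FlexHub} = 27.4375.
Then p_{IronWorks} = 103/6 + (1/3)·27.4375 = 26.3125.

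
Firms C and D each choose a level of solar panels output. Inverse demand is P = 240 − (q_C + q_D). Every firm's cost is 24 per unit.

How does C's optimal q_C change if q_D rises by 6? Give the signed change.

-3

Firm C's profit: π = q_C(240 − (q_C + q_D)) − 24q_C.
∂π/∂q_C = 216 − 2q_C − q_D = 0, so q_C = 108 − 0.5q_D.
The reaction-function slope is −0.5, so a 6-unit rise in q_D moves q_C by −0.5 × 6 = −3. C's best response falls — the actions are strategic substitutes.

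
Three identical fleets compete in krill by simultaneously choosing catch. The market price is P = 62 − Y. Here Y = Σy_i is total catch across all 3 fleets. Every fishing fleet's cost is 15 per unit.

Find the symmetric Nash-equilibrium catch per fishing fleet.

A representative fishing fleet's profit is π_i = y_i(62 − Y) − 15y_i, with Y = y_i + Σ_{j≠i} y_j.
First-order condition: 47 − 2y_i − Σ_{j≠i} y_j = 0.
Imposing symmetry (y_j = y for all j) turns Σ_{j≠i} y_j into 2y, so 47 = 4y and y = 11.75.

11.75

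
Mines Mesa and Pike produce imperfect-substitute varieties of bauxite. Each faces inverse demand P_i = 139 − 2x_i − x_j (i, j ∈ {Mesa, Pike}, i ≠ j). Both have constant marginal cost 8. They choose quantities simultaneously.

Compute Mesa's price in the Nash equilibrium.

60.4

Mine Mesa's profit: π = x_{Mesa}(139 − 2x_{Mesa} − x_{Pike}) − 8x_{Mesa}.
∂π/∂x_{Mesa} = 131 − 4x_{Mesa} − x_{Pike} = 0 ⇒ x_{Mesa} = 32.75 − 0.25x_{Pike}.
The game is symmetric, so in equilibrium x_{Pike} = x_{Mesa}: the reaction function gives 1.25x_{Mesa} = 32.75, hence x_{Mesa} = 26.2.
P_{Mesa} = 139 − 2·26.2 − 26.2 = 60.4.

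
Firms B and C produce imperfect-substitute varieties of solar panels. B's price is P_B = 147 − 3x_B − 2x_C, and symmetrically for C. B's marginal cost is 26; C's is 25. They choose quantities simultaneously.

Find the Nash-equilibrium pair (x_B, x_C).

Firm B's profit: π = x_B(147 − 3x_B − 2x_C) − 26x_B.
∂π/∂x_B = 121 − 6x_B − 2x_C = 0 ⇒ x_B = 121/6 − (1/3)x_C.
Similarly x_C = 61/3 − (1/3)x_B.
Substituting the second reaction function into the first: x_B = 121/6 − (1/3)(61/3 − (1/3)x_B), which gives (8/9)x_B = 241/18 ⇒ x_B = 15.0625.
Then x_C = 61/3 − (1/3)·15.0625 = 15.3125.

15.0625, 15.3125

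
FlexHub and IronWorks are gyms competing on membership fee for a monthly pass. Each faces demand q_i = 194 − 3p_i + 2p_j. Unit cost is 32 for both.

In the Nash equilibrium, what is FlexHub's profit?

4920.75

FlexHub's profit: π = (p_{FlexHub} − 32)(194 − 3p_{FlexHub} + 2p_{IronWorks}).
∂π/∂p_{FlexHub} = 290 − 6p_{FlexHub} + 2p_{IronWorks} = 0 ⇒ p_{FlexHub} = 145/3 + (1/3)p_{IronWorks}.
By symmetry p_{IronWorks} = p_{FlexHub}; substituting into the reaction function, (2/3)p_{FlexHub} = 145/3 and p_{FlexHub} = 72.5.
q_{FlexHub} = 194 − 3·72.5 + 2·72.5 = 121.5.
Profit = (72.5 − 32)·121.5 = 4920.75.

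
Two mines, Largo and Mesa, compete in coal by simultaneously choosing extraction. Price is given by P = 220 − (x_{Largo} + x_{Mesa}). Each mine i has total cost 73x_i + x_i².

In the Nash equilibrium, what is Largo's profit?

1728.72

Mine Largo's profit: π = x_{Largo}(220 − (x_{Largo} + x_{Mesa})) − 73x_{Largo} − x_{Largo}².
∂π/∂x_{Largo} = 147 − 4x_{Largo} − x_{Mesa} = 0, so x_{Largo} = 36.75 − 0.25x_{Mesa}.
Setting x_{Largo} = x_{Mesa} in the reaction function: x_{Largo} = 36.75 − 0.25x_{Largo}, so x_{Largo} = 36.75 / 1.25 = 29.4.
Price P = 220 − 58.8 = 161.2.
Largo's profit: (161.2 − 73)·29.4 − (29.4)² = 1728.72.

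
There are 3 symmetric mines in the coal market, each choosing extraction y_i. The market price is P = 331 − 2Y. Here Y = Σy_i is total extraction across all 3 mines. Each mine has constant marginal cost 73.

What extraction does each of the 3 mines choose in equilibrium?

32.25

A representative mine's profit is π_i = y_i(331 − 2Y) − 73y_i, with Y = y_i + Σ_{j≠i} y_j.
First-order condition: 258 − 4y_i − 2Σ_{j≠i} y_j = 0.
Imposing symmetry (y_j = y for all j) turns Σ_{j≠i} y_j into 2y, so 258 = 8y and y = 32.25.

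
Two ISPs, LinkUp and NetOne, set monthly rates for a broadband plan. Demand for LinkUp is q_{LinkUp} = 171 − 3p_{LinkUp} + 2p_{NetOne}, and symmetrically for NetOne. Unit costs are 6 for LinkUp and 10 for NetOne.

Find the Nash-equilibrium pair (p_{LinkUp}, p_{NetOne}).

48, 49.5

LinkUp's profit: π = (p_{LinkUp} − 6)(171 − 3p_{LinkUp} + 2p_{NetOne}).
∂π/∂p_{LinkUp} = 189 − 6p_{LinkUp} + 2p_{NetOne} = 0 ⇒ p_{LinkUp} = 31.5 + (1/3)p_{NetOne}.
Similarly p_{NetOne} = 33.5 + (1/3)p_{LinkUp}.
Solving the two reaction functions simultaneously: (1 − (1/3)(1/3))p_{LinkUp} = 31.5 + (1/3)·33.5, so (8/9)p_{LinkUp} = 128/3 and p_{LinkUp} = 48.
Then p_{NetOne} = 33.5 + (1/3)·48 = 49.5.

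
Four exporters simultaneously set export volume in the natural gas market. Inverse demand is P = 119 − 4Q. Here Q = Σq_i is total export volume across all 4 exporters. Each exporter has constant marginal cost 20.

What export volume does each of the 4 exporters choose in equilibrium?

4.95

A representative exporter's profit is π_i = q_i(119 − 4Q) − 20q_i, with Q = q_i + Σ_{j≠i} q_j.
First-order condition: 99 − 8q_i − 4Σ_{j≠i} q_j = 0.
In a symmetric equilibrium every exporter chooses the same q, so Σ_{j≠i} q_j = 3q. The condition becomes 99 − 20q = 0, giving q = 99/20 = 4.95.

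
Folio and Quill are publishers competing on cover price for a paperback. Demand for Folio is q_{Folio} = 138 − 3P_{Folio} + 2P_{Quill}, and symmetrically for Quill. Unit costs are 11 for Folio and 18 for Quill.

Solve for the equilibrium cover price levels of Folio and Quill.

Folio's profit: π = (P_{Folio} − 11)(138 − 3P_{Folio} + 2P_{Quill}).
∂π/∂P_{Folio} = 171 − 6P_{Folio} + 2P_{Quill} = 0 ⇒ P_{Folio} = 28.5 + (1/3)P_{Quill}.
Similarly P_{Quill} = 32 + (1/3)P_{Folio}.
Substituting the second reaction function into the first: P_{Folio} = 28.5 + (1/3)(32 + (1/3)P_{Folio}), which gives (8/9)P_{Folio} = 235/6 ⇒ P_{Folio} = 44.0625.
Then P_{Quill} = 32 + (1/3)·44.0625 = 46.6875.

44.0625, 46.6875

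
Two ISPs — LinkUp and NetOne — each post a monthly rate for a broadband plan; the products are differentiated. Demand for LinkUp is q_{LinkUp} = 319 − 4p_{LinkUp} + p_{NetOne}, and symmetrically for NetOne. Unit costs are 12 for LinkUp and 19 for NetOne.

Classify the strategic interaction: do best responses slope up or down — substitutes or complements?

LinkUp's profit: π = (p_{LinkUp} − 12)(319 − 4p_{LinkUp} + p_{NetOne}).
∂π/∂p_{LinkUp} = 367 − 8p_{LinkUp} + p_{NetOne} = 0 ⇒ p_{LinkUp} = 45.875 + 0.125p_{NetOne}.
The best-response slope dp_{LinkUp}/dp_{NetOne} = 0.125 > 0: the reaction function is upward-sloping, so the choices are strategic complements.

strategic complements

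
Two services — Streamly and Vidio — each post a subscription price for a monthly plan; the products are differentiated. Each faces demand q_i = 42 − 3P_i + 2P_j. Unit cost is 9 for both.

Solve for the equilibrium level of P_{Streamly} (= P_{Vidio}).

17.25

Streamly's profit: π = (P_{Streamly} − 9)(42 − 3P_{Streamly} + 2P_{Vidio}).
∂π/∂P_{Streamly} = 69 − 6P_{Streamly} + 2P_{Vidio} = 0 ⇒ P_{Streamly} = 11.5 + (1/3)P_{Vidio}.
Setting P_{Streamly} = P_{Vidio} in the reaction function: P_{Streamly} = 11.5 + (1/3)P_{Streamly}, so P_{Streamly} = 11.5 / (2/3) = 17.25.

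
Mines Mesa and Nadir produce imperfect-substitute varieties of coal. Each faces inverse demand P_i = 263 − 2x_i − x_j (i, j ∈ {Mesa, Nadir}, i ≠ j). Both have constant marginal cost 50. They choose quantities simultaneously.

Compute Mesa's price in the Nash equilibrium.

Mine Mesa's profit: π = x_{Mesa}(263 − 2x_{Mesa} − x_{Nadir}) − 50x_{Mesa}.
∂π/∂x_{Mesa} = 213 − 4x_{Mesa} − x_{Nadir} = 0 ⇒ x_{Mesa} = 53.25 − 0.25x_{Nadir}.
The game is symmetric, so in equilibrium x_{Nadir} = x_{Mesa}: the reaction function gives 1.25x_{Mesa} = 53.25, hence x_{Mesa} = 42.6.
P_{Mesa} = 263 − 2·42.6 − 42.6 = 135.2.

135.2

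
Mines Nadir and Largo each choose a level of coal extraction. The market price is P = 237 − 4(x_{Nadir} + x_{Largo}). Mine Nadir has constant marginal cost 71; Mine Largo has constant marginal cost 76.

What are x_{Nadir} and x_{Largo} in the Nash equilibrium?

14.25, 13

Mine Nadir's profit: π = x_{Nadir}(237 − 4(x_{Nadir} + x_{Largo})) − 71x_{Nadir}.
∂π/∂x_{Nadir} = 166 − 8x_{Nadir} − 4x_{Largo} = 0, so x_{Nadir} = 20.75 − 0.5x_{Largo}.
By the same steps for Largo: x_{Largo} = 20.125 − 0.5x_{Nadir}.
Solving the two reaction functions simultaneously: (1 − (−0.5)(−0.5))x_{Nadir} = 20.75 − 0.5·20.125, so 0.75x_{Nadir} = 10.6875 and x_{Nadir} = 14.25.
Then x_{Largo} = 20.125 − 0.5·14.25 = 13.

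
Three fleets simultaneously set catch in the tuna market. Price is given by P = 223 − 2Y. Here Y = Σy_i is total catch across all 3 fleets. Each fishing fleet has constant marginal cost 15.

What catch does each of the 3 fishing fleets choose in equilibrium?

26

A representative fishing fleet's profit is π_i = y_i(223 − 2Y) − 15y_i, with Y = y_i + Σ_{j≠i} y_j.
First-order condition: 208 − 4y_i − 2Σ_{j≠i} y_j = 0.
In a symmetric equilibrium every fishing fleet chooses the same y, so Σ_{j≠i} y_j = 2y. The condition becomes 208 − 8y = 0, giving y = 208/8 = 26.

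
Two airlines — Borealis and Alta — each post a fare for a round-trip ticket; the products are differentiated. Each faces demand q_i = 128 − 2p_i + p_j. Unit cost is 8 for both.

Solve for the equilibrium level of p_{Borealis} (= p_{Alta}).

Borealis's profit: π = (p_{Borealis} − 8)(128 − 2p_{Borealis} + p_{Alta}).
∂π/∂p_{Borealis} = 144 − 4p_{Borealis} + p_{Alta} = 0 ⇒ p_{Borealis} = 36 + 0.25p_{Alta}.
Setting p_{Borealis} = p_{Alta} in the reaction function: p_{Borealis} = 36 + 0.25p_{Borealis}, so p_{Borealis} = 36 / 0.75 = 48.

48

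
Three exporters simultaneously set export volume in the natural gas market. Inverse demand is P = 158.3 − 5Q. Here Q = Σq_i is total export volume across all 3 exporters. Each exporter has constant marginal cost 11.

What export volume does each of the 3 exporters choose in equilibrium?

7.365

A representative exporter's profit is π_i = q_i(158.3 − 5Q) − 11q_i, with Q = q_i + Σ_{j≠i} q_j.
First-order condition: 147.3 − 10q_i − 5Σ_{j≠i} q_j = 0.
In a symmetric equilibrium every exporter chooses the same q, so Σ_{j≠i} q_j = 2q. The condition becomes 147.3 − 20q = 0, giving q = 147.3/20 = 7.365.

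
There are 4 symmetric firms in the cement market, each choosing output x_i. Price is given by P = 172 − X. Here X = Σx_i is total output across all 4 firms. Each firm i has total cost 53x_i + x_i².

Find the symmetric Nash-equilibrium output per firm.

A representative firm's profit is π_i = x_i(172 − X) − 53x_i − x_i², with X = x_i + Σ_{j≠i} x_j.
First-order condition: 119 − 4x_i − Σ_{j≠i} x_j = 0.
Imposing symmetry (x_j = x for all j) turns Σ_{j≠i} x_j into 3x, so 119 = 7x and x = 17.

17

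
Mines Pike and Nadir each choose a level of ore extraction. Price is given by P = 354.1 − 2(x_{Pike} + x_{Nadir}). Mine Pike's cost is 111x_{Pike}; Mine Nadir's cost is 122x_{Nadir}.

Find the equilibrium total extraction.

79.2

Mine Pike's profit: π = x_{Pike}(354.1 − 2(x_{Pike} + x_{Nadir})) − 111x_{Pike}.
∂π/∂x_{Pike} = 243.1 − 4x_{Pike} − 2x_{Nadir} = 0, so x_{Pike} = 60.775 − 0.5x_{Nadir}.
By the same steps for Nadir: x_{Nadir} = 58.025 − 0.5x_{Pike}.
Solving the two reaction functions simultaneously: (1 − (−0.5)(−0.5))x_{Pike} = 60.775 − 0.5·58.025, so 0.75x_{Pike} = 31.7625 and x_{Pike} = 42.35.
Then x_{Nadir} = 58.025 − 0.5·42.35 = 36.85.
Total extraction: 42.35 + 36.85 = 79.2.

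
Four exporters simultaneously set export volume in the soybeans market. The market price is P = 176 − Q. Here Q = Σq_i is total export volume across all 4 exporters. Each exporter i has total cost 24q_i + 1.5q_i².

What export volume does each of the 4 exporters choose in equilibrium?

19

A representative exporter's profit is π_i = q_i(176 − Q) − 24q_i − 1.5q_i², with Q = q_i + Σ_{j≠i} q_j.
First-order condition: 152 − 5q_i − Σ_{j≠i} q_j = 0.
In a symmetric equilibrium every exporter chooses the same q, so Σ_{j≠i} q_j = 3q. The condition becomes 152 − 8q = 0, giving q = 152/8 = 19.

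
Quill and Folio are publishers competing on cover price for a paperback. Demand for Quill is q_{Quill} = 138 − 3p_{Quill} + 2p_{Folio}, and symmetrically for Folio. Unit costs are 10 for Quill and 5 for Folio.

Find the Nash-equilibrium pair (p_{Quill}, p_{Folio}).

Quill's profit: π = (p_{Quill} − 10)(138 − 3p_{Quill} + 2p_{Folio}).
∂π/∂p_{Quill} = 168 − 6p_{Quill} + 2p_{Folio} = 0 ⇒ p_{Quill} = 28 + (1/3)p_{Folio}.
Similarly p_{Folio} = 25.5 + (1/3)p_{Quill}.
Substituting the second reaction function into the first: p_{Quill} = 28 + (1/3)(25.5 + (1/3)p_{Quill}), which gives (8/9)p_{Quill} = 36.5 ⇒ p_{Quill} = 41.0625.
Then p_{Folio} = 25.5 + (1/3)·41.0625 = 39.1875.

41.0625, 39.1875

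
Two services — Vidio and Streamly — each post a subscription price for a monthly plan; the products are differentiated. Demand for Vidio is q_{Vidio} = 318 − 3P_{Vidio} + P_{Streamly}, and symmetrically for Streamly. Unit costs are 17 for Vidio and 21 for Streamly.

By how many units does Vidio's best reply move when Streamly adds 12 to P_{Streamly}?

Vidio's profit: π = (P_{Vidio} − 17)(318 − 3P_{Vidio} + P_{Streamly}).
∂π/∂P_{Vidio} = 369 − 6P_{Vidio} + P_{Streamly} = 0 ⇒ P_{Vidio} = 61.5 + (1/6)P_{Streamly}.
The reaction-function slope is 1/6, so a 12-unit rise in P_{Streamly} moves P_{Vidio} by 1/6 × 12 = 2. Vidio's best response rises — the actions are strategic complements.

2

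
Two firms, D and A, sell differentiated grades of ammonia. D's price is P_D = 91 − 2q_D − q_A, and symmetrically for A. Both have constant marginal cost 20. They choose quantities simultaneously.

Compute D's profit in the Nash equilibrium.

403.28

Firm D's profit: π = q_D(91 − 2q_D − q_A) − 20q_D.
∂π/∂q_D = 71 − 4q_D − q_A = 0 ⇒ q_D = 17.75 − 0.25q_A.
The game is symmetric, so in equilibrium q_A = q_D: the reaction function gives 1.25q_D = 17.75, hence q_D = 14.2.
P_D = 91 − 2·14.2 − 14.2 = 48.4.
Profit = (48.4 − 20)·14.2 = 403.28.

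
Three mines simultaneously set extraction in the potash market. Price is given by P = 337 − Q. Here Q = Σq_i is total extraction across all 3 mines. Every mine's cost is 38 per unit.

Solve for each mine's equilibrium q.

A representative mine's profit is π_i = q_i(337 − Q) − 38q_i, with Q = q_i + Σ_{j≠i} q_j.
First-order condition: 299 − 2q_i − Σ_{j≠i} q_j = 0.
In a symmetric equilibrium every mine chooses the same q, so Σ_{j≠i} q_j = 2q. The condition becomes 299 − 4q = 0, giving q = 299/4 = 74.75.

74.75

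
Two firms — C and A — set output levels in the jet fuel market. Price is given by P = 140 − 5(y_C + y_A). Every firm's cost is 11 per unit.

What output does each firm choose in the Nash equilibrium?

Firm C's profit: π = y_C(140 − 5(y_C + y_A)) − 11y_C.
∂π/∂y_C = 129 − 10y_C − 5y_A = 0, so y_C = 12.9 − 0.5y_A.
The game is symmetric, so in equilibrium y_A = y_C: the reaction function gives 1.5y_C = 12.9, hence y_C = 8.6.

8.6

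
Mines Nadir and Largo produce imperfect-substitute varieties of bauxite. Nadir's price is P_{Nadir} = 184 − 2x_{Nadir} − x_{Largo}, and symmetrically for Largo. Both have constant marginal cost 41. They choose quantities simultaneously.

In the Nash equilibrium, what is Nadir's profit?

Mine Nadir's profit: π = x_{Nadir}(184 − 2x_{Nadir} − x_{Largo}) − 41x_{Nadir}.
∂π/∂x_{Nadir} = 143 − 4x_{Nadir} − x_{Largo} = 0 ⇒ x_{Nadir} = 35.75 − 0.25x_{Largo}.
By symmetry x_{Largo} = x_{Nadir}; substituting into the reaction function, 1.25x_{Nadir} = 35.75 and x_{Nadir} = 28.6.
P_{Nadir} = 184 − 2·28.6 − 28.6 = 98.2.
Profit = (98.2 − 41)·28.6 = 1635.92.

1635.92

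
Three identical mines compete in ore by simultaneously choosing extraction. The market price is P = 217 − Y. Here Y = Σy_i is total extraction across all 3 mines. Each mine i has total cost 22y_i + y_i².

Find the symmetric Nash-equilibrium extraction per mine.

A representative mine's profit is π_i = y_i(217 − Y) − 22y_i − y_i², with Y = y_i + Σ_{j≠i} y_j.
First-order condition: 195 − 4y_i − Σ_{j≠i} y_j = 0.
With identical mines, set every y_j = y: then 195 − 4y − 2y = 0, i.e. y = 195/6 = 32.5.

32.5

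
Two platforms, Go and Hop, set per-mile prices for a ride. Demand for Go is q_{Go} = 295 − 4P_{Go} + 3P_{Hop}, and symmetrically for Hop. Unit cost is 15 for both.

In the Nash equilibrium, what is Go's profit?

Go's profit: π = (P_{Go} − 15)(295 − 4P_{Go} + 3P_{Hop}).
∂π/∂P_{Go} = 355 − 8P_{Go} + 3P_{Hop} = 0 ⇒ P_{Go} = 44.375 + 0.375P_{Hop}.
Setting P_{Go} = P_{Hop} in the reaction function: P_{Go} = 44.375 + 0.375P_{Go}, so P_{Go} = 44.375 / 0.625 = 71.
q_{Go} = 295 − 4·71 + 3·71 = 224.
Profit = (71 − 15)·224 = 12544.

12544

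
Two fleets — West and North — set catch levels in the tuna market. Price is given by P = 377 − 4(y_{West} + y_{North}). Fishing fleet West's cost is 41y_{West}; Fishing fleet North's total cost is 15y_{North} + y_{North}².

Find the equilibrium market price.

160.5

Fishing fleet West's profit: π = y_{West}(377 − 4(y_{West} + y_{North})) − 41y_{West}.
∂π/∂y_{West} = 336 − 8y_{West} − 4y_{North} = 0, so y_{West} = 42 − 0.5y_{North}.
For North: ∂π/∂y_{North} = 362 − 10y_{North} − 4y_{West} = 0 ⇒ y_{North} = 36.2 − 0.4y_{West}.
Solving the two reaction functions simultaneously: (1 − (−0.5)(−0.4))y_{West} = 42 − 0.5·36.2, so 0.8y_{West} = 23.9 and y_{West} = 29.875.
Then y_{North} = 36.2 − 0.4·29.875 = 24.25.
Equilibrium price: P = 377 − 4·54.125 = 160.5.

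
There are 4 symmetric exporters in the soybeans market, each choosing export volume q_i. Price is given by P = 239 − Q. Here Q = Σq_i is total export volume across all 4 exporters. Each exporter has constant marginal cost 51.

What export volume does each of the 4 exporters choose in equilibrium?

A representative exporter's profit is π_i = q_i(239 − Q) − 51q_i, with Q = q_i + Σ_{j≠i} q_j.
First-order condition: 188 − 2q_i − Σ_{j≠i} q_j = 0.
With identical exporters, set every q_j = q: then 188 − 2q − 3q = 0, i.e. q = 188/5 = 37.6.

37.6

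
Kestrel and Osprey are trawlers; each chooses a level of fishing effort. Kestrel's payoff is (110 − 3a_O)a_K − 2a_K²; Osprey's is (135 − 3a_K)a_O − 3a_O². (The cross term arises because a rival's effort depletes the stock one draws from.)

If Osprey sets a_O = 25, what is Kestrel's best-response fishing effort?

8.75

Expanding Kestrel's payoff: 110a_K − 3a_Oa_K − 2a_K².
∂π/∂a_K = 110 − 3a_O − 4a_K = 0, so a_K = 27.5 − 0.75a_O.
At a_O = 25: a_K = 27.5 − 0.75·25 = 8.75.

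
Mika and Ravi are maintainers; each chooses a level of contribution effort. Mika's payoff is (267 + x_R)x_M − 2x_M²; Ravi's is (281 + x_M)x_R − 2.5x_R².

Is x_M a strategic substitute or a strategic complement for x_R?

Expanding Mika's payoff: 267x_M + x_Rx_M − 2x_M².
∂π/∂x_M = 267 + x_R − 4x_M = 0, so x_M = 66.75 + 0.25x_R.
The best-response slope dx_M/dx_R = 0.25 > 0: the reaction function is upward-sloping, so the choices are strategic complements.

strategic complements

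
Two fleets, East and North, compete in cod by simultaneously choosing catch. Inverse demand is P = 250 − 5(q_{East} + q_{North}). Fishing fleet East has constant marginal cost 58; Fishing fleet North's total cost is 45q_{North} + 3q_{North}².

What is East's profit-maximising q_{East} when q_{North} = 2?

18.2

Fishing fleet East's profit: π = q_{East}(250 − 5(q_{East} + q_{North})) − 58q_{East}.
∂π/∂q_{East} = 192 − 10q_{East} − 5q_{North} = 0, so q_{East} = 19.2 − 0.5q_{North}.
At q_{North} = 2: q_{East} = 19.2 − 0.5·2 = 18.2.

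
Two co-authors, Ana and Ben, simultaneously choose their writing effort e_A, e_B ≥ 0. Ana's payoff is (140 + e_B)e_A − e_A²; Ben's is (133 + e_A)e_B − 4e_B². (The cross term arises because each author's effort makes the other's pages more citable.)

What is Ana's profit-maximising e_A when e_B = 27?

Expanding Ana's payoff: 140e_A + e_Be_A − e_A².
∂π/∂e_A = 140 + e_B − 2e_A = 0, so e_A = 70 + 0.5e_B.
At e_B = 27: e_A = 70 + 0.5·27 = 83.5.

83.5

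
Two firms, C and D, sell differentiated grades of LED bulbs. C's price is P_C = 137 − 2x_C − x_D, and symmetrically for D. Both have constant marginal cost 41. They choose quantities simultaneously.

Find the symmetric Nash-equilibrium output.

Firm C's profit: π = x_C(137 − 2x_C − x_D) − 41x_C.
∂π/∂x_C = 96 − 4x_C − x_D = 0 ⇒ x_C = 24 − 0.25x_D.
By symmetry x_D = x_C; substituting into the reaction function, 1.25x_C = 24 and x_C = 19.2.

19.2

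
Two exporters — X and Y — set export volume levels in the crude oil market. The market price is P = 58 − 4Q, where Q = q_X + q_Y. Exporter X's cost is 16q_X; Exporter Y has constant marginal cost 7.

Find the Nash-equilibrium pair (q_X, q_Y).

2.75, 5

Exporter X's profit: π = q_X(58 − 4(q_X + q_Y)) − 16q_X.
∂π/∂q_X = 42 − 8q_X − 4q_Y = 0, so q_X = 5.25 − 0.5q_Y.
By the same steps for Y: q_Y = 6.375 − 0.5q_X.
Solving the two reaction functions simultaneously: (1 − (−0.5)(−0.5))q_X = 5.25 − 0.5·6.375, so 0.75q_X = 2.0625 and q_X = 2.75.
Then q_Y = 6.375 − 0.5·2.75 = 5.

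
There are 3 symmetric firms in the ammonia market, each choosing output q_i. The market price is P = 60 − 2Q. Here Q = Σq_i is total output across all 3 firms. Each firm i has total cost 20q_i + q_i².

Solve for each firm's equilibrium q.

4

A representative firm's profit is π_i = q_i(60 − 2Q) − 20q_i − q_i², with Q = q_i + Σ_{j≠i} q_j.
First-order condition: 40 − 6q_i − 2Σ_{j≠i} q_j = 0.
In a symmetric equilibrium every firm chooses the same q, so Σ_{j≠i} q_j = 2q. The condition becomes 40 − 10q = 0, giving q = 40/10 = 4.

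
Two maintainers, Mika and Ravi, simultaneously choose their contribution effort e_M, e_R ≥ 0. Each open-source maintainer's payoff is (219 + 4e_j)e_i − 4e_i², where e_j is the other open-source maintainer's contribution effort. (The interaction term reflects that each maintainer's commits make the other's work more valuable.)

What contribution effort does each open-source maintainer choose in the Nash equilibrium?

Mika's payoff is (219 + 4e_R)e_M − 4e_M².
∂π/∂e_M = 219 + 4e_R − 8e_M = 0, so e_M = 27.375 + 0.5e_R.
By symmetry e_R = e_M; substituting into the reaction function, 0.5e_M = 27.375 and e_M = 54.75.

54.75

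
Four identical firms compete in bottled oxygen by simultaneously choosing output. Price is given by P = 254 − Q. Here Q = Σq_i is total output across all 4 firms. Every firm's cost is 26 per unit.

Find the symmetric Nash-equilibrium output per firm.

A representative firm's profit is π_i = q_i(254 − Q) − 26q_i, with Q = q_i + Σ_{j≠i} q_j.
First-order condition: 228 − 2q_i − Σ_{j≠i} q_j = 0.
Imposing symmetry (q_j = q for all j) turns Σ_{j≠i} q_j into 3q, so 228 = 5q and q = 45.6.

45.6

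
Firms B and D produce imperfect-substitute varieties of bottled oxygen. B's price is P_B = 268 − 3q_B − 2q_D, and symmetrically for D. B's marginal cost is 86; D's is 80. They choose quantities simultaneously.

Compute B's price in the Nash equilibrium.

153.125

Firm B's profit: π = q_B(268 − 3q_B − 2q_D) − 86q_B.
∂π/∂q_B = 182 − 6q_B − 2q_D = 0 ⇒ q_B = 91/3 − (1/3)q_D.
Similarly q_D = 94/3 − (1/3)q_B.
Substituting the second reaction function into the first: q_B = 91/3 − (1/3)(94/3 − (1/3)q_B), which gives (8/9)q_B = 179/9 ⇒ q_B = 22.375.
Then q_D = 94/3 − (1/3)·22.375 = 23.875.
P_B = 268 − 3·22.375 − 2·23.875 = 153.125.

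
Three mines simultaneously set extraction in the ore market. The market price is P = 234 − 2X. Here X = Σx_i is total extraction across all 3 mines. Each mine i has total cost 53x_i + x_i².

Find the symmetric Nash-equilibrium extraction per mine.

A representative mine's profit is π_i = x_i(234 − 2X) − 53x_i − x_i², with X = x_i + Σ_{j≠i} x_j.
First-order condition: 181 − 6x_i − 2Σ_{j≠i} x_j = 0.
Imposing symmetry (x_j = x for all j) turns Σ_{j≠i} x_j into 2x, so 181 = 10x and x = 18.1.

18.1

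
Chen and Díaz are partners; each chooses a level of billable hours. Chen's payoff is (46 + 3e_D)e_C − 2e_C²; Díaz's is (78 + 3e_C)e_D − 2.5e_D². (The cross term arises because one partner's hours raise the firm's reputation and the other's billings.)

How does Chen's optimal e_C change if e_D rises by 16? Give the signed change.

12

Expanding Chen's payoff: 46e_C + 3e_De_C − 2e_C².
∂π/∂e_C = 46 + 3e_D − 4e_C = 0, so e_C = 11.5 + 0.75e_D.
The reaction-function slope is 0.75, so a 16-unit rise in e_D moves e_C by 0.75 × 16 = 12. Chen's best response rises — the actions are strategic complements.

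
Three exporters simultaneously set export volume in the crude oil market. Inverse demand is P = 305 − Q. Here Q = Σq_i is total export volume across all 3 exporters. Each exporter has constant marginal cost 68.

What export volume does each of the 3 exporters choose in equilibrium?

59.25

A representative exporter's profit is π_i = q_i(305 − Q) − 68q_i, with Q = q_i + Σ_{j≠i} q_j.
First-order condition: 237 − 2q_i − Σ_{j≠i} q_j = 0.
With identical exporters, set every q_j = q: then 237 − 2q − 2q = 0, i.e. q = 237/4 = 59.25.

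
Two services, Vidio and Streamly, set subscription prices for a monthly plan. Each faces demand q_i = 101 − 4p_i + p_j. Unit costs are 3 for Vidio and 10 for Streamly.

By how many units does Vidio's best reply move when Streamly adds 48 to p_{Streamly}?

Vidio's profit: π = (p_{Vidio} − 3)(101 − 4p_{Vidio} + p_{Streamly}).
∂π/∂p_{Vidio} = 113 − 8p_{Vidio} + p_{Streamly} = 0 ⇒ p_{Vidio} = 14.125 + 0.125p_{Streamly}.
The reaction-function slope is 0.125, so a 48-unit rise in p_{Streamly} moves p_{Vidio} by 0.125 × 48 = 6. Vidio's best response rises — the actions are strategic complements.

6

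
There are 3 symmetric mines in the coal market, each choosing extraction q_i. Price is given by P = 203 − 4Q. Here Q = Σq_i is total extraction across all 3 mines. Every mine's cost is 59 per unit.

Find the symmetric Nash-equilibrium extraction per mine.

A representative mine's profit is π_i = q_i(203 − 4Q) − 59q_i, with Q = q_i + Σ_{j≠i} q_j.
First-order condition: 144 − 8q_i − 4Σ_{j≠i} q_j = 0.
With identical mines, set every q_j = q: then 144 − 8q − 8q = 0, i.e. q = 144/16 = 9.

9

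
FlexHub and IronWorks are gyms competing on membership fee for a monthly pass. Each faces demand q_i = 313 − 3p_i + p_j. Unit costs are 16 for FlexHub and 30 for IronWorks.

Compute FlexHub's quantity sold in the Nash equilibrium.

172.2

FlexHub's profit: π = (p_{FlexHub} − 16)(313 − 3p_{FlexHub} + p_{IronWorks}).
∂π/∂p_{FlexHub} = 361 − 6p_{FlexHub} + p_{IronWorks} = 0 ⇒ p_{FlexHub} = 361/6 + (1/6)p_{IronWorks}.
Similarly p_{IronWorks} = 403/6 + (1/6)p_{FlexHub}.
Plugging p_{IronWorks} into FlexHub's best response: p_{FlexHub} = 361/6 + (1/6)(403/6 + (1/6)p_{FlexHub}) ⇒ (35/36)p_{FlexHub} = 2569/36, so p_{FlexHub} = 73.4.
Then p_{IronWorks} = 403/6 + (1/6)·73.4 = 79.4.
q_{FlexHub} = 313 − 3·73.4 + 79.4 = 172.2.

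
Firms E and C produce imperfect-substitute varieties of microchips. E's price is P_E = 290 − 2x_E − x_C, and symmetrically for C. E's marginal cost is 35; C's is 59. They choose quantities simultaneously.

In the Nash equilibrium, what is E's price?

140.2

Firm E's profit: π = x_E(290 − 2x_E − x_C) − 35x_E.
∂π/∂x_E = 255 − 4x_E − x_C = 0 ⇒ x_E = 63.75 − 0.25x_C.
Similarly x_C = 57.75 − 0.25x_E.
Plugging x_C into E's best response: x_E = 63.75 − 0.25(57.75 − 0.25x_E) ⇒ 0.9375x_E = 49.3125, so x_E = 52.6.
Then x_C = 57.75 − 0.25·52.6 = 44.6.
P_E = 290 − 2·52.6 − 44.6 = 140.2.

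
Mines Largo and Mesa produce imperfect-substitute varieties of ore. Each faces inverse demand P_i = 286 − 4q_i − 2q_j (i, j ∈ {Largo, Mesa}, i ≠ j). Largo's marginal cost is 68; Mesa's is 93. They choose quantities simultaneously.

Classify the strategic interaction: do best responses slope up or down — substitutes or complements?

strategic substitutes

Mine Largo's profit: π = q_{Largo}(286 − 4q_{Largo} − 2q_{Mesa}) − 68q_{Largo}.
∂π/∂q_{Largo} = 218 − 8q_{Largo} − 2q_{Mesa} = 0 ⇒ q_{Largo} = 27.25 − 0.25q_{Mesa}.
The best-response slope dq_{Largo}/dq_{Mesa} = −0.25 < 0: the reaction function is downward-sloping, so the choices are strategic substitutes.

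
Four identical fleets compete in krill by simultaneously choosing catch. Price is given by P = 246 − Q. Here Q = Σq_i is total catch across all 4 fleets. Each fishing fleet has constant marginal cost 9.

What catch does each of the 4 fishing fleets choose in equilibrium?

47.4

A representative fishing fleet's profit is π_i = q_i(246 − Q) − 9q_i, with Q = q_i + Σ_{j≠i} q_j.
First-order condition: 237 − 2q_i − Σ_{j≠i} q_j = 0.
Imposing symmetry (q_j = q for all j) turns Σ_{j≠i} q_j into 3q, so 237 = 5q and q = 47.4.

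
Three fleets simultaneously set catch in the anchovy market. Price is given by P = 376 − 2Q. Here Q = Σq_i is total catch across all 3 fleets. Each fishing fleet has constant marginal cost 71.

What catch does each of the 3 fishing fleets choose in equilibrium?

38.125

A representative fishing fleet's profit is π_i = q_i(376 − 2Q) − 71q_i, with Q = q_i + Σ_{j≠i} q_j.
First-order condition: 305 − 4q_i − 2Σ_{j≠i} q_j = 0.
In a symmetric equilibrium every fishing fleet chooses the same q, so Σ_{j≠i} q_j = 2q. The condition becomes 305 − 8q = 0, giving q = 305/8 = 38.125.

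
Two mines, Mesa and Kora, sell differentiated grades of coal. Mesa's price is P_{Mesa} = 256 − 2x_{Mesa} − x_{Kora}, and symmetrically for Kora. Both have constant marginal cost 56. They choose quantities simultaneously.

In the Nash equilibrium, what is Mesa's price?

136

Mine Mesa's profit: π = x_{Mesa}(256 − 2x_{Mesa} − x_{Kora}) − 56x_{Mesa}.
∂π/∂x_{Mesa} = 200 − 4x_{Mesa} − x_{Kora} = 0 ⇒ x_{Mesa} = 50 − 0.25x_{Kora}.
Setting x_{Mesa} = x_{Kora} in the reaction function: x_{Mesa} = 50 − 0.25x_{Mesa}, so x_{Mesa} = 50 / 1.25 = 40.
P_{Mesa} = 256 − 2·40 − 40 = 136.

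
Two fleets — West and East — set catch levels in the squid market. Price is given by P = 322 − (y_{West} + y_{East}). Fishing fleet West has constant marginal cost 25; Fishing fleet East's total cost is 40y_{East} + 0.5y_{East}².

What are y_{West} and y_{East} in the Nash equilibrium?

121.8, 53.4

Fishing fleet West's profit: π = y_{West}(322 − (y_{West} + y_{East})) − 25y_{West}.
∂π/∂y_{West} = 297 − 2y_{West} − y_{East} = 0, so y_{West} = 148.5 − 0.5y_{East}.
For East: ∂π/∂y_{East} = 282 − 3y_{East} − y_{West} = 0 ⇒ y_{East} = 94 − (1/3)y_{West}.
Solving the two reaction functions simultaneously: (1 − (−0.5)(−1/3))y_{West} = 148.5 − 0.5·94, so (5/6)y_{West} = 101.5 and y_{West} = 121.8.
Then y_{East} = 94 − (1/3)·121.8 = 53.4.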